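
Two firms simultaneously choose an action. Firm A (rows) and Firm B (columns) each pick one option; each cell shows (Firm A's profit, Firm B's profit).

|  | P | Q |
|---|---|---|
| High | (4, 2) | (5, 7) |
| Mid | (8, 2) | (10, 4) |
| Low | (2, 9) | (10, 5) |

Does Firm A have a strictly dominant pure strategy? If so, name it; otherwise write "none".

none

High fails to dominate Mid at P (4<8).
Mid fails to dominate Low at Q (10=10).
Low fails to dominate High at P (2<4).
No single strategy dominates all the others.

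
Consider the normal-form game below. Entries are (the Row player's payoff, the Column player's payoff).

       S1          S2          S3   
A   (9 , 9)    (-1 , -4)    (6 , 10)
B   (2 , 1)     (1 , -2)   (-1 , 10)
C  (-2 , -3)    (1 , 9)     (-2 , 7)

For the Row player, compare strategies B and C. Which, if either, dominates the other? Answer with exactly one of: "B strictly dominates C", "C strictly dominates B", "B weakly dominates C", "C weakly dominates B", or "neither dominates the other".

B weakly dominates C

B's payoffs vs C's, by the Column player's action — S1: 2>-2, S2: 1=1, S3: -1>-2.
B is at least as good everywhere and strictly better somewhere (tied only at S2), so B weakly but not strictly dominates C.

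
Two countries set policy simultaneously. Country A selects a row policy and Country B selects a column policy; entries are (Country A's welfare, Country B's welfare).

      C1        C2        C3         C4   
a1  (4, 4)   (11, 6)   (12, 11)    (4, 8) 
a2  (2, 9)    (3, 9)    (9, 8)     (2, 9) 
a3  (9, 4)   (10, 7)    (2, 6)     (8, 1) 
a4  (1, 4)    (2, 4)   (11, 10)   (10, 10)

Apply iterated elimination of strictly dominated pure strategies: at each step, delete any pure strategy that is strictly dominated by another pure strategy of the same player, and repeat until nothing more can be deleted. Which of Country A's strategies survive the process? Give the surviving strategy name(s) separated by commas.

For Country A, a1 strictly dominates a2 on the remaining columns (C1: 4>2, C2: 11>3, C3: 12>9, C4: 4>2); eliminate a2.
Column C1 is eliminated: C3 beats it against every remaining row (a1: 11>4, a3: 6>4, a4: 10>4).
Among the remaining strategies, none is strictly dominated by another pure strategy of the same player, so the elimination stops.
Surviving strategies — Country A: {a1, a3, a4}; Country B: {C2, C3, C4}.

a1, a3, a4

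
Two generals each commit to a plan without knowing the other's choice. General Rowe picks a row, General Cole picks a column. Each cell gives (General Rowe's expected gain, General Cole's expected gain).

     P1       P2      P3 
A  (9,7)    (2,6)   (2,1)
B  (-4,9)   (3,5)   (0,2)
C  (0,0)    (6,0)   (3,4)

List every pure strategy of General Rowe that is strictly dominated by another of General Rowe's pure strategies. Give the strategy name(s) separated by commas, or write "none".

B

A: no other strategy beats it everywhere (B at P1 (9>-4); C at P1 (9>0)).
B: dominated, since C does at least as well everywhere (P1: 0>-4, P2: 6>3, P3: 3>0).
Nothing dominates C: A at P2 (6>2); B at P1 (0>-4).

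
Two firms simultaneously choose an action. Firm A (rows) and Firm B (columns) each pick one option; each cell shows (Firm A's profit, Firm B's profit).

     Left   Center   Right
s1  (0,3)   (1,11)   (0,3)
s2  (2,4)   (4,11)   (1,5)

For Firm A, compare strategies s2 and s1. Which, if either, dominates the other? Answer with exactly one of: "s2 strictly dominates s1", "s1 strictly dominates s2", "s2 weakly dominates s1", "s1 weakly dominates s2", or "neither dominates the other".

s2 strictly dominates s1

s2's payoffs vs s1's, by Firm B's action — Left: 2>0, Center: 4>1, Right: 1>0.
Every comparison favours s2, so s2 strictly dominates s1.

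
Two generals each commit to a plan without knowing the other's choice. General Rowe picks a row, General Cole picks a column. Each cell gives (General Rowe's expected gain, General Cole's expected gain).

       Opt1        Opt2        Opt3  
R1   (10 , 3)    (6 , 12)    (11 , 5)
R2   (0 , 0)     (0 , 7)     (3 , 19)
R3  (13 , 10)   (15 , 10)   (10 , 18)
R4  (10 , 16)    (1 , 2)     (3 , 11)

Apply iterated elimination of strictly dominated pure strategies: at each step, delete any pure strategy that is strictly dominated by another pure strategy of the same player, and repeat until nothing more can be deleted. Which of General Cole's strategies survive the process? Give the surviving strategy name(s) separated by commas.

General Rowe's strategy R2 is strictly dominated by R1 (Opt1: 10>0, Opt2: 6>0, Opt3: 11>3) and is removed.
Row R4 is eliminated: R3 beats it against every remaining column (Opt1: 13>10, Opt2: 15>1, Opt3: 10>3).
Column Opt1 is eliminated: Opt3 beats it against every remaining row (R1: 5>3, R3: 18>10).
Among the remaining strategies, none is strictly dominated by another pure strategy of the same player, so the elimination stops.
Surviving strategies — General Rowe: {R1, R3}; General Cole: {Opt2, Opt3}.

Opt2, Opt3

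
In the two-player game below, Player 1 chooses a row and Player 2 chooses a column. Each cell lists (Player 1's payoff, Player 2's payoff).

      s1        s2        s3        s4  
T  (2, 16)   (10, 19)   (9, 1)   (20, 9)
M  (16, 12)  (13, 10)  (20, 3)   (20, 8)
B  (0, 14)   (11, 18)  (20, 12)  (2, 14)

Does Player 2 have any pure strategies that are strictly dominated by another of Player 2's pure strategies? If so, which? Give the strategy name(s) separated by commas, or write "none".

s3, s4

s1 is not dominated — it holds its own against s2 at M (12>10); s3 at T (16>1); s4 at T (16>9).
s2 is not dominated — it holds its own against s1 at T (19>16); s3 at T (19>1); s4 at T (19>9).
s1 strictly dominates s3 — T: 16>1, M: 12>3, B: 14>12.
s2 strictly dominates s4 — T: 19>9, M: 10>8, B: 18>14.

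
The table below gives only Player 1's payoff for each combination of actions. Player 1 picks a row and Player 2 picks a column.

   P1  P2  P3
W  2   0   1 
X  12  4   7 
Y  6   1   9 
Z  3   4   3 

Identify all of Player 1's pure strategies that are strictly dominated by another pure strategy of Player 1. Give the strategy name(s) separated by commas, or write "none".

W

W is strictly dominated by X (P1: 12>2, P2: 4>0, P3: 7>1).
Nothing dominates X: W at P1 (12>2); Y at P1 (12>6); Z at P1 (12>3).
Y: no other strategy beats it everywhere (W at P1 (6>2); X at P3 (9>7); Z at P1 (6>3)).
Z is not dominated — it holds its own against W at P1 (3>2); X at P2 (4=4); Y at P2 (4>1).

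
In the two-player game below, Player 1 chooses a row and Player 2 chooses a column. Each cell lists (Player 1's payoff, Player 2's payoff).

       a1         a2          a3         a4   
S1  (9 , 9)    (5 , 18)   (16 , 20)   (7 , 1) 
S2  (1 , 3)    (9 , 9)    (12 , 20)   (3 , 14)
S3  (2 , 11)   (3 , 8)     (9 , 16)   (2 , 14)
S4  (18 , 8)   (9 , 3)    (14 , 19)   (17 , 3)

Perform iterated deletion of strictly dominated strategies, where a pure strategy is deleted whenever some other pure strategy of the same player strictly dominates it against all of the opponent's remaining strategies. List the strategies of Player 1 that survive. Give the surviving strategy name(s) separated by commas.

For Player 1, S1 strictly dominates S3 on the remaining columns (a1: 9>2, a2: 5>3, a3: 16>9, a4: 7>2); eliminate S3.
Player 2's strategy a1 is strictly dominated by a3 (S1: 20>9, S2: 20>3, S4: 19>8) and is removed.
Column a2 is eliminated: a3 beats it against every remaining row (S1: 20>18, S2: 20>9, S4: 19>3).
Row S2 is eliminated: S1 beats it against every remaining column (a3: 16>12, a4: 7>3).
Player 2's strategy a4 is strictly dominated by a3 (S1: 20>1, S4: 19>3) and is removed.
Row S4 is eliminated: S1 beats it against every remaining column (a3: 16>14).
Among the remaining strategies, none is strictly dominated by another pure strategy of the same player, so the elimination stops.
Surviving strategies — Player 1: {S1}; Player 2: {a3}.

S1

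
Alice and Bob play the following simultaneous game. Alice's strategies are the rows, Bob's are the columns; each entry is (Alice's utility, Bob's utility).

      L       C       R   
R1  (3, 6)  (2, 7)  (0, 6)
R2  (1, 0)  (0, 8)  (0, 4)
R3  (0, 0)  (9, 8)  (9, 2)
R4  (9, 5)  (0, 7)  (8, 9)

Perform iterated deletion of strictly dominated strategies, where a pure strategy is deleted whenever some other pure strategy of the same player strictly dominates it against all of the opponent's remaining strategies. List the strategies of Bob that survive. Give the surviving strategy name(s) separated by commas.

Column L is eliminated: C beats it against every remaining row (R1: 7>6, R2: 8>0, R3: 8>0, R4: 7>5).
Alice's strategy R1 is strictly dominated by R3 (C: 9>2, R: 9>0) and is removed.
For Alice, R3 strictly dominates R2 on the remaining columns (C: 9>0, R: 9>0); eliminate R2.
Alice's strategy R4 is strictly dominated by R3 (C: 9>0, R: 9>8) and is removed.
For Bob, C strictly dominates R on the remaining rows (R3: 8>2); eliminate R.
Among the remaining strategies, none is strictly dominated by another pure strategy of the same player, so the elimination stops.
Surviving strategies — Alice: {R3}; Bob: {C}.

C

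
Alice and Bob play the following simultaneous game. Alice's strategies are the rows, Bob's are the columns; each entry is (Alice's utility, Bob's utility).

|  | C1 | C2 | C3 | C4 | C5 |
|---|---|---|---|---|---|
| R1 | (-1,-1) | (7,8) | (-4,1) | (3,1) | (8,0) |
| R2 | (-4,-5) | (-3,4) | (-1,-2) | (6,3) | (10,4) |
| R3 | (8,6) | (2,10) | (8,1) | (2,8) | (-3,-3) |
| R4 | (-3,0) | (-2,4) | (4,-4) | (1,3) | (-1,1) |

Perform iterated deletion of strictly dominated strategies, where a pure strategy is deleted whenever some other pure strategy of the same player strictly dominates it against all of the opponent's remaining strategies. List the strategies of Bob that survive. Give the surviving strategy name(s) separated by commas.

C2, C5

For Bob, C2 strictly dominates C1 on the remaining rows (R1: 8>-1, R2: 4>-5, R3: 10>6, R4: 4>0); eliminate C1.
For Bob, C2 strictly dominates C3 on the remaining rows (R1: 8>1, R2: 4>-2, R3: 10>1, R4: 4>-4); eliminate C3.
Row R3 is eliminated: R1 beats it against every remaining column (C2: 7>2, C4: 3>2, C5: 8>-3).
For Alice, R1 strictly dominates R4 on the remaining columns (C2: 7>-2, C4: 3>1, C5: 8>-1); eliminate R4.
For Bob, C2 strictly dominates C4 on the remaining rows (R1: 8>1, R2: 4>3); eliminate C4.
Among the remaining strategies, none is strictly dominated by another pure strategy of the same player, so the elimination stops.
Surviving strategies — Alice: {R1, R2}; Bob: {C2, C5}.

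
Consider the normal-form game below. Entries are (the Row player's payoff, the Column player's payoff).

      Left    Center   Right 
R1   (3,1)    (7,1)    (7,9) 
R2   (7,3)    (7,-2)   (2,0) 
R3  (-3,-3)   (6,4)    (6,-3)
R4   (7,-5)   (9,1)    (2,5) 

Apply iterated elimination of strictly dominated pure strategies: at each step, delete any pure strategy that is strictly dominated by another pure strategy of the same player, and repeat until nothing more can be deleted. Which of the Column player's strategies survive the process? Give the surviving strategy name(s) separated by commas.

The Row player's strategy R3 is strictly dominated by R1 (Left: 3>-3, Center: 7>6, Right: 7>6) and is removed.
For the Column player, Right strictly dominates Center on the remaining rows (R1: 9>1, R2: 0>-2, R4: 5>1); eliminate Center.
Among the remaining strategies, none is strictly dominated by another pure strategy of the same player, so the elimination stops.
Surviving strategies — the Row player: {R1, R2, R4}; the Column player: {Left, Right}.

Left, Right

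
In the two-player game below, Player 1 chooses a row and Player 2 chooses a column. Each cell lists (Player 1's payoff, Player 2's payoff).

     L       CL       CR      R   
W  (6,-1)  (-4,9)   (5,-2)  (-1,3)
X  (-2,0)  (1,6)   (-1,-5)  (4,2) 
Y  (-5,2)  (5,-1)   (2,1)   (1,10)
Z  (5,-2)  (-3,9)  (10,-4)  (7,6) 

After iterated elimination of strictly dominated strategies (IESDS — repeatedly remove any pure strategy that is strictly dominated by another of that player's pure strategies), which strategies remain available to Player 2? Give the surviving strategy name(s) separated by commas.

Column L is eliminated: R beats it against every remaining row (W: 3>-1, X: 2>0, Y: 10>2, Z: 6>-2).
Player 1's strategy W is strictly dominated by Z (CL: -3>-4, CR: 10>5, R: 7>-1) and is removed.
Column CR is eliminated: R beats it against every remaining row (X: 2>-5, Y: 10>1, Z: 6>-4).
Among the remaining strategies, none is strictly dominated by another pure strategy of the same player, so the elimination stops.
Surviving strategies — Player 1: {X, Y, Z}; Player 2: {CL, R}.

CL, R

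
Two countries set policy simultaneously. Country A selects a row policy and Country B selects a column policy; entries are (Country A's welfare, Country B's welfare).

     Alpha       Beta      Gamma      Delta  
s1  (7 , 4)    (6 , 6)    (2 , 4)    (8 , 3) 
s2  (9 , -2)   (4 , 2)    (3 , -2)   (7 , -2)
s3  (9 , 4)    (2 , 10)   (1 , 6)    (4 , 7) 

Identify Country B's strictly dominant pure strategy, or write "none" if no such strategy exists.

Beta vs Alpha: s1: 6>4, s2: 2>-2, s3: 10>4.
Beta vs Gamma: s1: 6>4, s2: 2>-2, s3: 10>6.
Beta vs Delta: s1: 6>3, s2: 2>-2, s3: 10>7.
Beta strictly beats every other strategy against every opponent action, so it is strictly dominant.

Beta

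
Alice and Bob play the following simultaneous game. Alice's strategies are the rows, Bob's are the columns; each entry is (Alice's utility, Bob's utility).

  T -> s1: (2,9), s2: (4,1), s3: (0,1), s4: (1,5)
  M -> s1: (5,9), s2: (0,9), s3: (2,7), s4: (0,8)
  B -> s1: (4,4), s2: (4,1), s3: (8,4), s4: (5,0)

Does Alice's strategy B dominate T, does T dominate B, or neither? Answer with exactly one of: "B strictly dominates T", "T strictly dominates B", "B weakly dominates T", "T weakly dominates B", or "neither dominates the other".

B's payoffs vs T's, by Bob's action — s1: 4>2, s2: 4=4, s3: 8>0, s4: 5>1.
B is at least as good everywhere and strictly better somewhere (tied only at s2), so B weakly but not strictly dominates T.

B weakly dominates T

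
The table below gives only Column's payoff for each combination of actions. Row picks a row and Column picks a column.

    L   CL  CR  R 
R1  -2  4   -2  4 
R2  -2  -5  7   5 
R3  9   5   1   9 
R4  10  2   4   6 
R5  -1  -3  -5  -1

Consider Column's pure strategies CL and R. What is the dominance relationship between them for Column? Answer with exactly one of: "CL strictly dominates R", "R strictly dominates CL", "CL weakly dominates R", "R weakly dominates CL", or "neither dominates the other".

CL's payoffs vs R's, by Row's action — R1: 4=4, R2: -5<5, R3: 5<9, R4: 2<6, R5: -3<-1.
R is at least as good everywhere and strictly better somewhere (tied at R1), so R weakly dominates CL.

R weakly dominates CL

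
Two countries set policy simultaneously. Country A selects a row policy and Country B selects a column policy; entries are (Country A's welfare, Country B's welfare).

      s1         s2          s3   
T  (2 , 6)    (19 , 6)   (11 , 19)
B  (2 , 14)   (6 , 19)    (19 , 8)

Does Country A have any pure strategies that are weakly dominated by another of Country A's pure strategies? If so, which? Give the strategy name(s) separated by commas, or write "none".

Nothing dominates T: B at s2 (19>6).
B: no other strategy beats it everywhere (T at s3 (19>11)).

none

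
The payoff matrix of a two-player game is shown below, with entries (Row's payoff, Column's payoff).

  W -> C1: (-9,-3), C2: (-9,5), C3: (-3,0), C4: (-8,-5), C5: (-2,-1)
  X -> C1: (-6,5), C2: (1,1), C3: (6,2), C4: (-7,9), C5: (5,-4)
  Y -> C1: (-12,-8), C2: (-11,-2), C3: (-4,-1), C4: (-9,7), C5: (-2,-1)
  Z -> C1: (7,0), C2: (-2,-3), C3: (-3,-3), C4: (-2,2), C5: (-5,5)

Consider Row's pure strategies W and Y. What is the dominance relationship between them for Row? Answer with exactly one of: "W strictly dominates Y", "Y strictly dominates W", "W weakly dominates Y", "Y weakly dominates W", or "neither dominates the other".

W's payoffs vs Y's, by Column's action — C1: -9>-12, C2: -9>-11, C3: -3>-4, C4: -8>-9, C5: -2=-2.
W is at least as good everywhere and strictly better somewhere (tied only at C5), so W weakly but not strictly dominates Y.

W weakly dominates Y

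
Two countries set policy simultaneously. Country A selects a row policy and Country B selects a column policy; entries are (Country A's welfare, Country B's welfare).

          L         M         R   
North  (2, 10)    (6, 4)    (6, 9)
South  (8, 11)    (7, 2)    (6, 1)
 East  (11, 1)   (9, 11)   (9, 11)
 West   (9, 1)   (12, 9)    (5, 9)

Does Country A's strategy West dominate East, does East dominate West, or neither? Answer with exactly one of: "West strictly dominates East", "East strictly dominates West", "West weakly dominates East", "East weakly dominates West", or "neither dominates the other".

neither dominates the other

Compare West to East across every action of Country B: L: 9<11, M: 12>9, R: 5<9.
West does better at M but worse at L, R; neither strategy dominates the other.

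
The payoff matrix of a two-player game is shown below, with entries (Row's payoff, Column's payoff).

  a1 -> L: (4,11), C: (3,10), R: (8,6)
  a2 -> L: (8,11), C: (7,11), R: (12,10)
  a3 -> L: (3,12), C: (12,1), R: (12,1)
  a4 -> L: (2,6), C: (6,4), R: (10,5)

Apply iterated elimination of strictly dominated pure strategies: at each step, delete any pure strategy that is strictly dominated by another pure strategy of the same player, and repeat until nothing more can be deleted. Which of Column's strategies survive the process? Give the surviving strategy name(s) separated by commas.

Row a1 is eliminated: a2 beats it against every remaining column (L: 8>4, C: 7>3, R: 12>8).
Row a4 is eliminated: a2 beats it against every remaining column (L: 8>2, C: 7>6, R: 12>10).
Column's strategy R is strictly dominated by L (a2: 11>10, a3: 12>1) and is removed.
Among the remaining strategies, none is strictly dominated by another pure strategy of the same player, so the elimination stops.
Surviving strategies — Row: {a2, a3}; Column: {L, C}.

L, C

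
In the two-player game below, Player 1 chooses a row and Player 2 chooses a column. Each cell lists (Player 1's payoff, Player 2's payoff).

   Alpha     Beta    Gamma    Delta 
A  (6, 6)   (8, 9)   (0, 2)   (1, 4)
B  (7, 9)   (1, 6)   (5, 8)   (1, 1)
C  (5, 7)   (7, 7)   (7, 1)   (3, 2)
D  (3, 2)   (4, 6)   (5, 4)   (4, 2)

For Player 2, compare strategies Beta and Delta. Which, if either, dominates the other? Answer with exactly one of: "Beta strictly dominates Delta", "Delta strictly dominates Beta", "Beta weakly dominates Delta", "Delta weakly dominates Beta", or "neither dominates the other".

Compare Beta to Delta across each choice by Player 1: A: 9>4, B: 6>1, C: 7>2, D: 6>2.
Every comparison favours Beta, so Beta strictly dominates Delta.

Beta strictly dominates Delta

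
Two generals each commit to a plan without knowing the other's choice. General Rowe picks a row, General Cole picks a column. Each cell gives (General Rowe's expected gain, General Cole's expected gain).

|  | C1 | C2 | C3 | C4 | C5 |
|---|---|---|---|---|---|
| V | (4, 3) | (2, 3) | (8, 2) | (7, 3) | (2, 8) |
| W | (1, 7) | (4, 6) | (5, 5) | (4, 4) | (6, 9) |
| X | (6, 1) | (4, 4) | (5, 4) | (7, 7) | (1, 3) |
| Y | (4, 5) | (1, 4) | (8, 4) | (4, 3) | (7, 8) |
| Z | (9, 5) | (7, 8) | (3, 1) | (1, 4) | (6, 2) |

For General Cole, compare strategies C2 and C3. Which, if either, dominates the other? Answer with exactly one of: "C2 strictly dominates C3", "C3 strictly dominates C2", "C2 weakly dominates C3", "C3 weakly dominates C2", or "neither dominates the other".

Compare C2 to C3 across every action of General Rowe: V: 3>2, W: 6>5, X: 4=4, Y: 4=4, Z: 8>1.
C2 is at least as good everywhere and strictly better somewhere (tied only at X, Y), so C2 weakly but not strictly dominates C3.

C2 weakly dominates C3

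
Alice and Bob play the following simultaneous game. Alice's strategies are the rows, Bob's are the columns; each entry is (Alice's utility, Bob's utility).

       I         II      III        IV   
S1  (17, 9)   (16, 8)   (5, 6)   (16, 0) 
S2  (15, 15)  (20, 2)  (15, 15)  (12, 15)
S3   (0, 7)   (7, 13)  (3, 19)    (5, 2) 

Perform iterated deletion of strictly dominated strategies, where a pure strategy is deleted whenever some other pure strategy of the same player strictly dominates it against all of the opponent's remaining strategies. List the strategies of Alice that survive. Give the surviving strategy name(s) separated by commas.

Alice's strategy S3 is strictly dominated by S1 (I: 17>0, II: 16>7, III: 5>3, IV: 16>5) and is removed.
For Bob, I strictly dominates II on the remaining rows (S1: 9>8, S2: 15>2); eliminate II.
Among the remaining strategies, none is strictly dominated by another pure strategy of the same player, so the elimination stops.
Surviving strategies — Alice: {S1, S2}; Bob: {I, III, IV}.

S1, S2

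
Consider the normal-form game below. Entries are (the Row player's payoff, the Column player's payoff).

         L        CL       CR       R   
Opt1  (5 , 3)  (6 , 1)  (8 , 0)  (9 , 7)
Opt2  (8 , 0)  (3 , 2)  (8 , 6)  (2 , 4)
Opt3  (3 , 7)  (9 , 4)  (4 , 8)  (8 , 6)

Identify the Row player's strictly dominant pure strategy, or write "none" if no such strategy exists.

Opt1 fails to dominate Opt2 at L (5<8).
Opt2 fails to dominate Opt1 at CL (3<6).
Opt3 fails to dominate Opt1 at L (3<5).
No single strategy dominates all the others.

none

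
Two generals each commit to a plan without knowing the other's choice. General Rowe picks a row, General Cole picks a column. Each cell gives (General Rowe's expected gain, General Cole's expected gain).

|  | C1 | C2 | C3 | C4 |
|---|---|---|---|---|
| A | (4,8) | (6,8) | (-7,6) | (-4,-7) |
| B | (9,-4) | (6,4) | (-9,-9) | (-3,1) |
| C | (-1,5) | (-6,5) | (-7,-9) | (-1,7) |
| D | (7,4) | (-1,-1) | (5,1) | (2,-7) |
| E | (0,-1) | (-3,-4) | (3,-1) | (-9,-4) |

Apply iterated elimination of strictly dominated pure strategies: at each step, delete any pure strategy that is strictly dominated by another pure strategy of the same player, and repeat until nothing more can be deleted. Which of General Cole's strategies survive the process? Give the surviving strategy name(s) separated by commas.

Row C is eliminated: D beats it against every remaining column (C1: 7>-1, C2: -1>-6, C3: 5>-7, C4: 2>-1).
For General Rowe, D strictly dominates E on the remaining columns (C1: 7>0, C2: -1>-3, C3: 5>3, C4: 2>-9); eliminate E.
Column C3 is eliminated: C1 beats it against every remaining row (A: 8>6, B: -4>-9, D: 4>1).
General Cole's strategy C4 is strictly dominated by C2 (A: 8>-7, B: 4>1, D: -1>-7) and is removed.
Row D is eliminated: B beats it against every remaining column (C1: 9>7, C2: 6>-1).
Among the remaining strategies, none is strictly dominated by another pure strategy of the same player, so the elimination stops.
Surviving strategies — General Rowe: {A, B}; General Cole: {C1, C2}.

C1, C2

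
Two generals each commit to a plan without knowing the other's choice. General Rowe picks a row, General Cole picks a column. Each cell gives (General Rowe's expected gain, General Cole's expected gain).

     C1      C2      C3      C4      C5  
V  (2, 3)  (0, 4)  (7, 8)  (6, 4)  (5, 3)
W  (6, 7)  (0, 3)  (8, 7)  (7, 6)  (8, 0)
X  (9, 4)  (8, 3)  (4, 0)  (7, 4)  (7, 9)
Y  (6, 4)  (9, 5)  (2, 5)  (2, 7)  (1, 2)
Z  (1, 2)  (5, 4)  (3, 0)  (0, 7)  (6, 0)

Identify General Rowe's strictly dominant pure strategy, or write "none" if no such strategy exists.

V fails to dominate W at C1 (2<6).
W fails to dominate V at C2 (0=0).
X fails to dominate V at C3 (4<7).
Y fails to dominate V at C3 (2<7).
Z fails to dominate V at C1 (1<2).
No single strategy dominates all the others.

none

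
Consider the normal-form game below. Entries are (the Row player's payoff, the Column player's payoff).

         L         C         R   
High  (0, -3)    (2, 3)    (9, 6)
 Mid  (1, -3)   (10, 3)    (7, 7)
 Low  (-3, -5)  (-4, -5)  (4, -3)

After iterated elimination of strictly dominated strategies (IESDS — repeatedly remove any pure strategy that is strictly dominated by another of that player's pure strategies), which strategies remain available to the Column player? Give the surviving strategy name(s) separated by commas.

The Row player's strategy Low is strictly dominated by High (L: 0>-3, C: 2>-4, R: 9>4) and is removed.
Column L is eliminated: C beats it against every remaining row (High: 3>-3, Mid: 3>-3).
The Column player's strategy C is strictly dominated by R (High: 6>3, Mid: 7>3) and is removed.
Row Mid is eliminated: High beats it against every remaining column (R: 9>7).
Among the remaining strategies, none is strictly dominated by another pure strategy of the same player, so the elimination stops.
Surviving strategies — the Row player: {High}; the Column player: {R}.

R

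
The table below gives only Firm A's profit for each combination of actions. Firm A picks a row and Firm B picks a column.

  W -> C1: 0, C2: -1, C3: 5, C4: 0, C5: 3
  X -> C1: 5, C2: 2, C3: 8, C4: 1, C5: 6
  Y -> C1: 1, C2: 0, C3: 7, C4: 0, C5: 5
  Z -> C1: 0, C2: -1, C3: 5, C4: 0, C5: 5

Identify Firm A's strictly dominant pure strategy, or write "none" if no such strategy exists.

X vs W: C1: 5>0, C2: 2>-1, C3: 8>5, C4: 1>0, C5: 6>3.
X vs Y: C1: 5>1, C2: 2>0, C3: 8>7, C4: 1>0, C5: 6>5.
X vs Z: C1: 5>0, C2: 2>-1, C3: 8>5, C4: 1>0, C5: 6>5.
X strictly beats every other strategy against every opponent action, so it is strictly dominant.

X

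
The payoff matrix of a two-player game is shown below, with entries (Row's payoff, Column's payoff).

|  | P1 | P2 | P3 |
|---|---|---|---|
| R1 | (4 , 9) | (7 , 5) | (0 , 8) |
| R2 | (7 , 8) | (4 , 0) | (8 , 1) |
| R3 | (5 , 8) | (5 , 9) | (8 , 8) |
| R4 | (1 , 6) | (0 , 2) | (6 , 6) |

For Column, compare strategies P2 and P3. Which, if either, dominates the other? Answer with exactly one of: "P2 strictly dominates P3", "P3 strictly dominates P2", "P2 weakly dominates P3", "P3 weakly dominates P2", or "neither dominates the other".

neither dominates the other

P2's payoffs vs P3's, by Row's action — R1: 5<8, R2: 0<1, R3: 9>8, R4: 2<6.
P2 does better at R3 but worse at R1, R2, R4; neither strategy dominates the other.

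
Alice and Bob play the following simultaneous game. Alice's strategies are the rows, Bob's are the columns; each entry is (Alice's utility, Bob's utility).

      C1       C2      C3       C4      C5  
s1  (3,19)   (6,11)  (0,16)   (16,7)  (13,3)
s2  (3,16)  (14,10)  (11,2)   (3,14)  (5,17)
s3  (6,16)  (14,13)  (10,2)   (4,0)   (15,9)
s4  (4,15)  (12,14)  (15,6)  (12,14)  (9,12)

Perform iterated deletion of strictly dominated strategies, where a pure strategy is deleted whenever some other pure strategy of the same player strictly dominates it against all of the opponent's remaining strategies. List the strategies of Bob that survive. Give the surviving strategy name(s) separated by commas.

C1

For Bob, C1 strictly dominates C2 on the remaining rows (s1: 19>11, s2: 16>10, s3: 16>13, s4: 15>14); eliminate C2.
For Alice, s4 strictly dominates s2 on the remaining columns (C1: 4>3, C3: 15>11, C4: 12>3, C5: 9>5); eliminate s2.
Column C3 is eliminated: C1 beats it against every remaining row (s1: 19>16, s3: 16>2, s4: 15>6).
For Bob, C1 strictly dominates C4 on the remaining rows (s1: 19>7, s3: 16>0, s4: 15>14); eliminate C4.
For Alice, s3 strictly dominates s1 on the remaining columns (C1: 6>3, C5: 15>13); eliminate s1.
Alice's strategy s4 is strictly dominated by s3 (C1: 6>4, C5: 15>9) and is removed.
Bob's strategy C5 is strictly dominated by C1 (s3: 16>9) and is removed.
Among the remaining strategies, none is strictly dominated by another pure strategy of the same player, so the elimination stops.
Surviving strategies — Alice: {s3}; Bob: {C1}.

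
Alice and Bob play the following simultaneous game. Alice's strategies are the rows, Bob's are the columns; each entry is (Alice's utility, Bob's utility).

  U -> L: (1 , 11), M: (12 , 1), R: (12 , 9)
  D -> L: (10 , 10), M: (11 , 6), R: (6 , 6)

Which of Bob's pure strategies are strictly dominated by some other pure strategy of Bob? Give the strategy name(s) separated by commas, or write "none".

L: no other strategy beats it everywhere (M at U (11>1); R at U (11>9)).
L strictly dominates M — U: 11>1, D: 10>6.
L strictly dominates R — U: 11>9, D: 10>6.

M, R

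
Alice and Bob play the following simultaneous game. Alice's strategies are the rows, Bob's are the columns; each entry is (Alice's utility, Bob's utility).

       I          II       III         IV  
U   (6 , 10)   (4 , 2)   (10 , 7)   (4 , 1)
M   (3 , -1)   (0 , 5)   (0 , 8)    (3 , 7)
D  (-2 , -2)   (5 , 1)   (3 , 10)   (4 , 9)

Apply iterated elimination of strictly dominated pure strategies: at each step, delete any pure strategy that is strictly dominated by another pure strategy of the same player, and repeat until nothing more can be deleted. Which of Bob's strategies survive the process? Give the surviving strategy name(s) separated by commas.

I

Row M is eliminated: U beats it against every remaining column (I: 6>3, II: 4>0, III: 10>0, IV: 4>3).
Column II is eliminated: III beats it against every remaining row (U: 7>2, D: 10>1).
For Bob, III strictly dominates IV on the remaining rows (U: 7>1, D: 10>9); eliminate IV.
For Alice, U strictly dominates D on the remaining columns (I: 6>-2, III: 10>3); eliminate D.
For Bob, I strictly dominates III on the remaining rows (U: 10>7); eliminate III.
Among the remaining strategies, none is strictly dominated by another pure strategy of the same player, so the elimination stops.
Surviving strategies — Alice: {U}; Bob: {I}.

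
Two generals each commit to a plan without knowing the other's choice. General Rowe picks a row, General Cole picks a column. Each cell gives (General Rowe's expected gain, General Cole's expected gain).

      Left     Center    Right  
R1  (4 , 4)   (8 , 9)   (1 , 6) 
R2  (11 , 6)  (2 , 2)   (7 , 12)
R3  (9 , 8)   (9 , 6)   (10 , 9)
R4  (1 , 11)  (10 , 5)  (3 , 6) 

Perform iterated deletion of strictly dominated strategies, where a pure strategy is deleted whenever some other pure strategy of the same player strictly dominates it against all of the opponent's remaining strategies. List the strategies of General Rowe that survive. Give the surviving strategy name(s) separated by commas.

Row R1 is eliminated: R3 beats it against every remaining column (Left: 9>4, Center: 9>8, Right: 10>1).
Column Center is eliminated: Left beats it against every remaining row (R2: 6>2, R3: 8>6, R4: 11>5).
Row R4 is eliminated: R2 beats it against every remaining column (Left: 11>1, Right: 7>3).
General Cole's strategy Left is strictly dominated by Right (R2: 12>6, R3: 9>8) and is removed.
General Rowe's strategy R2 is strictly dominated by R3 (Right: 10>7) and is removed.
Among the remaining strategies, none is strictly dominated by another pure strategy of the same player, so the elimination stops.
Surviving strategies — General Rowe: {R3}; General Cole: {Right}.

R3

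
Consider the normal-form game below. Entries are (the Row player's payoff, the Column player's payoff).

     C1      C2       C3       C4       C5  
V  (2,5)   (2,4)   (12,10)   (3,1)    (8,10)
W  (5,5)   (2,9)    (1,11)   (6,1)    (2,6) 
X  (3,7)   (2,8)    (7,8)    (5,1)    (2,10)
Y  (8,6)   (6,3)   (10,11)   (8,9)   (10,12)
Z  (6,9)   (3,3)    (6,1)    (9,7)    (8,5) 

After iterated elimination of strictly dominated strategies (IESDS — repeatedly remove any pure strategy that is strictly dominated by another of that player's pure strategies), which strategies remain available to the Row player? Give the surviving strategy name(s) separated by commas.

V, Y, Z

Row W is eliminated: Y beats it against every remaining column (C1: 8>5, C2: 6>2, C3: 10>1, C4: 8>6, C5: 10>2).
For the Row player, Y strictly dominates X on the remaining columns (C1: 8>3, C2: 6>2, C3: 10>7, C4: 8>5, C5: 10>2); eliminate X.
The Column player's strategy C2 is strictly dominated by C1 (V: 5>4, Y: 6>3, Z: 9>3) and is removed.
Among the remaining strategies, none is strictly dominated by another pure strategy of the same player, so the elimination stops.
Surviving strategies — the Row player: {V, Y, Z}; the Column player: {C1, C3, C4, C5}.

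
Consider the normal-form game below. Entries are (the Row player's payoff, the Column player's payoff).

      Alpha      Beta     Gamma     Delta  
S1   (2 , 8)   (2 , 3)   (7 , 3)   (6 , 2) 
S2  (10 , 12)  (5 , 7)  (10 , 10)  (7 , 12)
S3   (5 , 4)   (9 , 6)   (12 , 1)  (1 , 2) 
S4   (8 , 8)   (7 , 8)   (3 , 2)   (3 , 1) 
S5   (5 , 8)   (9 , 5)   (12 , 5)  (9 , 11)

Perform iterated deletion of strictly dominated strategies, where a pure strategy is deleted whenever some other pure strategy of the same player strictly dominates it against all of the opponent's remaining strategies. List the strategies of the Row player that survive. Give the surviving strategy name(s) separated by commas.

S2, S3, S4, S5

For the Row player, S2 strictly dominates S1 on the remaining columns (Alpha: 10>2, Beta: 5>2, Gamma: 10>7, Delta: 7>6); eliminate S1.
For the Column player, Alpha strictly dominates Gamma on the remaining rows (S2: 12>10, S3: 4>1, S4: 8>2, S5: 8>5); eliminate Gamma.
Among the remaining strategies, none is strictly dominated by another pure strategy of the same player, so the elimination stops.
Surviving strategies — the Row player: {S2, S3, S4, S5}; the Column player: {Alpha, Beta, Delta}.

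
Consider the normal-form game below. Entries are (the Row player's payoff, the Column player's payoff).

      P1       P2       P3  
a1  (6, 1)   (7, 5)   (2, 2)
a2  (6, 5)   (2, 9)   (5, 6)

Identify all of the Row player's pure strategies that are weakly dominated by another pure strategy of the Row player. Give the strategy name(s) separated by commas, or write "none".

none

a1 is not dominated — it holds its own against a2 at P2 (7>2).
a2 is not dominated — it holds its own against a1 at P3 (5>2).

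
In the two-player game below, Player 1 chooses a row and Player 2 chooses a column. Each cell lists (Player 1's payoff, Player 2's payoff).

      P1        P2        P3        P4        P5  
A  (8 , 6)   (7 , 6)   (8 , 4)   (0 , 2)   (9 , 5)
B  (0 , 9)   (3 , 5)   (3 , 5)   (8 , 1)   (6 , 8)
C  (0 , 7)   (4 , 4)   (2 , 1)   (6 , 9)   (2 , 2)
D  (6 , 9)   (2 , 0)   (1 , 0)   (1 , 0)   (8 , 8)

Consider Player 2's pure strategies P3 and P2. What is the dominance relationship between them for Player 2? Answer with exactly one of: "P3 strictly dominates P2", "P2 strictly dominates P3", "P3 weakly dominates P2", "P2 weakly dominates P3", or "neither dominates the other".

P2 weakly dominates P3

P3's payoffs vs P2's, by Player 1's action — A: 4<6, B: 5=5, C: 1<4, D: 0=0.
P2 is at least as good everywhere and strictly better somewhere (tied at B, D), so P2 weakly dominates P3.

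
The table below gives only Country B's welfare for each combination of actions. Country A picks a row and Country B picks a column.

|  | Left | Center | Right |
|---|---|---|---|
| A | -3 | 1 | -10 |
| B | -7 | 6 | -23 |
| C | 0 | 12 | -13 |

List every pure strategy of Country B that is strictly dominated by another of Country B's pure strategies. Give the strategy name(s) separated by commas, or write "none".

Left is strictly dominated by Center (A: 1>-3, B: 6>-7, C: 12>0).
Nothing dominates Center: Left at A (1>-3); Right at A (1>-10).
Right: dominated, since Left does at least as well everywhere (A: -3>-10, B: -7>-23, C: 0>-13).

Left, Right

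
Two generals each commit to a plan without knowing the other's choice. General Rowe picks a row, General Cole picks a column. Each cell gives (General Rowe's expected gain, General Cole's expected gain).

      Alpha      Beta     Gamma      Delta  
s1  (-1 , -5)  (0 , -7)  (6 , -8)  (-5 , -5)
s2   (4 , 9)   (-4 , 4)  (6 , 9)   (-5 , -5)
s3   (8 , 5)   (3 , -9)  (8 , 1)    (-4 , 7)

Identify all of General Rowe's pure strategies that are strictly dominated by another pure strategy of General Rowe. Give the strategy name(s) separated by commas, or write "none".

s1, s2

s3 strictly dominates s1 — Alpha: 8>-1, Beta: 3>0, Gamma: 8>6, Delta: -4>-5.
s3 strictly dominates s2 — Alpha: 8>4, Beta: 3>-4, Gamma: 8>6, Delta: -4>-5.
Nothing dominates s3: s1 at Alpha (8>-1); s2 at Alpha (8>4).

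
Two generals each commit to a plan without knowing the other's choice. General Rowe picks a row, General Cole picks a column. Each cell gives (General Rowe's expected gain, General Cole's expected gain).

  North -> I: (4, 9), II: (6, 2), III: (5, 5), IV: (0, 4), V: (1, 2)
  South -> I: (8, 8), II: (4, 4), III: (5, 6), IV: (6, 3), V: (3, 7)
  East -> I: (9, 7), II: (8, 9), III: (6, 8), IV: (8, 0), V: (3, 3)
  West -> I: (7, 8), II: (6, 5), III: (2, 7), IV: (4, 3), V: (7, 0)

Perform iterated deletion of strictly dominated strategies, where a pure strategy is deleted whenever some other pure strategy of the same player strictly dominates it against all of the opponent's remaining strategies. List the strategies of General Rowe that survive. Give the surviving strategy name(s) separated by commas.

East

For General Rowe, East strictly dominates North on the remaining columns (I: 9>4, II: 8>6, III: 6>5, IV: 8>0, V: 3>1); eliminate North.
For General Cole, I strictly dominates IV on the remaining rows (South: 8>3, East: 7>0, West: 8>3); eliminate IV.
Column V is eliminated: I beats it against every remaining row (South: 8>7, East: 7>3, West: 8>0).
Row South is eliminated: East beats it against every remaining column (I: 9>8, II: 8>4, III: 6>5).
Row West is eliminated: East beats it against every remaining column (I: 9>7, II: 8>6, III: 6>2).
For General Cole, II strictly dominates I on the remaining rows (East: 9>7); eliminate I.
Column III is eliminated: II beats it against every remaining row (East: 9>8).
Among the remaining strategies, none is strictly dominated by another pure strategy of the same player, so the elimination stops.
Surviving strategies — General Rowe: {East}; General Cole: {II}.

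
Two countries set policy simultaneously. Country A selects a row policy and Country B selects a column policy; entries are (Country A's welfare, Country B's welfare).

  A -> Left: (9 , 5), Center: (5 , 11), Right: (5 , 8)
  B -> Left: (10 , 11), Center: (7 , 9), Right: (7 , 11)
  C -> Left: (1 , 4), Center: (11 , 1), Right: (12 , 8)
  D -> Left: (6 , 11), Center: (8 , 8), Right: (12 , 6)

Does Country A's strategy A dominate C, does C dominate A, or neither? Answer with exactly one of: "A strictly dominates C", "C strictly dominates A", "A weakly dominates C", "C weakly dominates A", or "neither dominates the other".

neither dominates the other

Compare A to C across each opponent action: Left: 9>1, Center: 5<11, Right: 5<12.
A does better at Left but worse at Center, Right; neither strategy dominates the other.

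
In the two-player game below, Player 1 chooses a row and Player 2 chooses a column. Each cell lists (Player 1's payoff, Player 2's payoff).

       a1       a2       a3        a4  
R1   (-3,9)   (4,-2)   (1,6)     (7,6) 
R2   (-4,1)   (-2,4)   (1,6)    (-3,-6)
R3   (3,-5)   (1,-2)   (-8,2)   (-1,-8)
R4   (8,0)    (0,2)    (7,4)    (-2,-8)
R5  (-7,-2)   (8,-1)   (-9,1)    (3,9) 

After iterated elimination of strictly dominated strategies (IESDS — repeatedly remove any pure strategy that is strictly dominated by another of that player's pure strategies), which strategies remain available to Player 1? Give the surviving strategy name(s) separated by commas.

For Player 1, R4 strictly dominates R2 on the remaining columns (a1: 8>-4, a2: 0>-2, a3: 7>1, a4: -2>-3); eliminate R2.
For Player 2, a3 strictly dominates a2 on the remaining rows (R1: 6>-2, R3: 2>-2, R4: 4>2, R5: 1>-1); eliminate a2.
Player 1's strategy R5 is strictly dominated by R1 (a1: -3>-7, a3: 1>-9, a4: 7>3) and is removed.
Player 2's strategy a4 is strictly dominated by a1 (R1: 9>6, R3: -5>-8, R4: 0>-8) and is removed.
Row R1 is eliminated: R4 beats it against every remaining column (a1: 8>-3, a3: 7>1).
Player 1's strategy R3 is strictly dominated by R4 (a1: 8>3, a3: 7>-8) and is removed.
Column a1 is eliminated: a3 beats it against every remaining row (R4: 4>0).
Among the remaining strategies, none is strictly dominated by another pure strategy of the same player, so the elimination stops.
Surviving strategies — Player 1: {R4}; Player 2: {a3}.

R4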